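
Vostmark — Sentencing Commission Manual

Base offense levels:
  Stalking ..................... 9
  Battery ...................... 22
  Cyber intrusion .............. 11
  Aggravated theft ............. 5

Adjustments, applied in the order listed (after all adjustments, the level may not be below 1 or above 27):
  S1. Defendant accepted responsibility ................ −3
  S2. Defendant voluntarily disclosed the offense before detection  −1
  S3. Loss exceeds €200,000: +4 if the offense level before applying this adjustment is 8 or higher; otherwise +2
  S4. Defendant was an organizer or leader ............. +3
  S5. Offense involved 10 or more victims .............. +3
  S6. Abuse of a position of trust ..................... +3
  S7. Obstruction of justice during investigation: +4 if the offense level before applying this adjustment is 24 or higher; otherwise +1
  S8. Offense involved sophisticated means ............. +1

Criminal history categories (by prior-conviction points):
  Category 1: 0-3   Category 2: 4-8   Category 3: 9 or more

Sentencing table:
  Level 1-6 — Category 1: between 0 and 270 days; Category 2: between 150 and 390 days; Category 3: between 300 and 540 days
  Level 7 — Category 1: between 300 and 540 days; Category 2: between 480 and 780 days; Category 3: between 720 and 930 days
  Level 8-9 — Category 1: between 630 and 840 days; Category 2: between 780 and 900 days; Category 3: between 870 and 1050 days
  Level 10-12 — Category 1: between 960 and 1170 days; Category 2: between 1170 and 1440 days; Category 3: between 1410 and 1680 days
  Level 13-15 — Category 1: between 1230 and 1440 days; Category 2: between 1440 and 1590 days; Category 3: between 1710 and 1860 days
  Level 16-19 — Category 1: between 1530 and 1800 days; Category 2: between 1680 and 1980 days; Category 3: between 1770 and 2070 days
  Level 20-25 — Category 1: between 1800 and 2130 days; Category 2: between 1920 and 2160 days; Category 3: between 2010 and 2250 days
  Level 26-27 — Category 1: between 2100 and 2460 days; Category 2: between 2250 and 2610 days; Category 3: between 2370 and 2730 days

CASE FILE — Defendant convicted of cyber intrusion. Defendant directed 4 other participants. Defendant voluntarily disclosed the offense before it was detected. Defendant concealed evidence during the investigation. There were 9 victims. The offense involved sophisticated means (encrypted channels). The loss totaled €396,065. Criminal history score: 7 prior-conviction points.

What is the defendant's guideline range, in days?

Base offense level for cyber intrusion: 11.
S2 applies: 11 − 1 = 10.
S3 applies (level before this adjustment is 10 ≥ 8, so +4): 10 + 4 = 14.
S4 applies: 14 + 3 = 17.
S5 does not apply.
S6 does not apply.
S7 applies (level before this adjustment is 17 < 24, so +1): 17 + 1 = 18.
S8 applies: 18 + 1 = 19.
Final offense level: 19.
Criminal history: 7 prior points → Category 2 (4-8).
Level 19 falls in the 16-19 band.
Grid: Level 16-19 × Category 2 = 1680-1980 days.

1680-1980 days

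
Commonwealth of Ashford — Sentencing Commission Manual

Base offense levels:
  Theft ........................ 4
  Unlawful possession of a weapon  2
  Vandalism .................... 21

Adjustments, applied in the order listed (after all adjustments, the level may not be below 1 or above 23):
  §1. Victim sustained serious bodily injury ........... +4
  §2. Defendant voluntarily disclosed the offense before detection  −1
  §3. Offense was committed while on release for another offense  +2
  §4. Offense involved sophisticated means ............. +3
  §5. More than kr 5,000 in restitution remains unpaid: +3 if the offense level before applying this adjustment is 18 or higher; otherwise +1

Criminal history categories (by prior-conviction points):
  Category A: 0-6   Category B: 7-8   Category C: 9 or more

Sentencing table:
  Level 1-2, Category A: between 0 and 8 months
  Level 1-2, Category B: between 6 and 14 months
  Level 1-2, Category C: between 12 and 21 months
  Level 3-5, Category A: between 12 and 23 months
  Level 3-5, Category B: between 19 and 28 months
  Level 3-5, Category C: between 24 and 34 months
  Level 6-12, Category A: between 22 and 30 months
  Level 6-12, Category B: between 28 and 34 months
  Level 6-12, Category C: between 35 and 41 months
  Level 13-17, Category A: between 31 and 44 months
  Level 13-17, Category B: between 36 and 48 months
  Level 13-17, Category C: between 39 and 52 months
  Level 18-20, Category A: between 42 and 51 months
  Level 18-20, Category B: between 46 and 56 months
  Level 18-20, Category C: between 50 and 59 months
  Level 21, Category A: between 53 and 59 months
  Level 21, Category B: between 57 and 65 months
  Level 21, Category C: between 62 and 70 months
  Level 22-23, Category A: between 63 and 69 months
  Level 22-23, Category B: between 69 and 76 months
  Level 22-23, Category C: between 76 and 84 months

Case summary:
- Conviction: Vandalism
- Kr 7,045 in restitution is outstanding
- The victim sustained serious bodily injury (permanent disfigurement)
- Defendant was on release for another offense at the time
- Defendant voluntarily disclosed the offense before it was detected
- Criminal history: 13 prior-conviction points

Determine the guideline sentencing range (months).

Base offense level for vandalism: 21.
§1 applies: 21 + 4 = 25.
§2 applies: 25 − 1 = 24.
§3 applies: 24 + 2 = 26.
§4 does not apply.
§5 applies (level before this adjustment is 26 ≥ 18, so +3): 26 + 3 = 29.
Level 29 exceeds the maximum of 23; capped at 23.
Final offense level: 23.
Criminal history: 13 prior points → Category C (9+).
Level 23 falls in the 22-23 band.
Grid: Level 22-23 × Category C = 76-84 months.

76-84 months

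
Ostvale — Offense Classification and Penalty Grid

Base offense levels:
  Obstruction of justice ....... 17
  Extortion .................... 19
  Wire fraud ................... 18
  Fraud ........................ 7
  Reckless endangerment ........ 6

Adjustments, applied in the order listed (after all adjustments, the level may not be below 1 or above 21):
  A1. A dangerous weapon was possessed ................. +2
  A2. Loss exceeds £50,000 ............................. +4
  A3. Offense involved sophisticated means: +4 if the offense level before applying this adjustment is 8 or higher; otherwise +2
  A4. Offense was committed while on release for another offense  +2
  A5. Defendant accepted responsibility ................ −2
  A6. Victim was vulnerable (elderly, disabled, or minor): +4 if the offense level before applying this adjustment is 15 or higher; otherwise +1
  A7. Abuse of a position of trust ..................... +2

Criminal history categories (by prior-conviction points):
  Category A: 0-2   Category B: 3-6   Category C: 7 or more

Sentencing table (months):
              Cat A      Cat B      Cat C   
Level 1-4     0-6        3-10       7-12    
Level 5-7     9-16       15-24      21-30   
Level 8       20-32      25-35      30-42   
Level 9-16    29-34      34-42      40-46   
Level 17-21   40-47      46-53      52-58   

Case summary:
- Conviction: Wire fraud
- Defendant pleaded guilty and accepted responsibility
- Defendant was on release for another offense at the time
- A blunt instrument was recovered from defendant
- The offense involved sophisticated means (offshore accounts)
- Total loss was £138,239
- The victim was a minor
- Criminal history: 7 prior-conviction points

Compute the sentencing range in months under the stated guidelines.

52-58 months

Base offense level for wire fraud: 18.
A1 applies: 18 + 2 = 20.
A2 applies: 20 + 4 = 24.
A3 applies (level before this adjustment is 24 ≥ 8, so +4): 24 + 4 = 28.
A4 applies: 28 + 2 = 30.
A5 applies: 30 − 2 = 28.
A6 applies (level before this adjustment is 28 ≥ 15, so +4): 28 + 4 = 32.
Level 32 exceeds the maximum of 21; capped at 21.
Final offense level: 21.
Criminal history: 7 prior points → Category C (7+).
Level 21 falls in the 17-21 band.
Grid: Level 17-21 × Category C = 52-58 months.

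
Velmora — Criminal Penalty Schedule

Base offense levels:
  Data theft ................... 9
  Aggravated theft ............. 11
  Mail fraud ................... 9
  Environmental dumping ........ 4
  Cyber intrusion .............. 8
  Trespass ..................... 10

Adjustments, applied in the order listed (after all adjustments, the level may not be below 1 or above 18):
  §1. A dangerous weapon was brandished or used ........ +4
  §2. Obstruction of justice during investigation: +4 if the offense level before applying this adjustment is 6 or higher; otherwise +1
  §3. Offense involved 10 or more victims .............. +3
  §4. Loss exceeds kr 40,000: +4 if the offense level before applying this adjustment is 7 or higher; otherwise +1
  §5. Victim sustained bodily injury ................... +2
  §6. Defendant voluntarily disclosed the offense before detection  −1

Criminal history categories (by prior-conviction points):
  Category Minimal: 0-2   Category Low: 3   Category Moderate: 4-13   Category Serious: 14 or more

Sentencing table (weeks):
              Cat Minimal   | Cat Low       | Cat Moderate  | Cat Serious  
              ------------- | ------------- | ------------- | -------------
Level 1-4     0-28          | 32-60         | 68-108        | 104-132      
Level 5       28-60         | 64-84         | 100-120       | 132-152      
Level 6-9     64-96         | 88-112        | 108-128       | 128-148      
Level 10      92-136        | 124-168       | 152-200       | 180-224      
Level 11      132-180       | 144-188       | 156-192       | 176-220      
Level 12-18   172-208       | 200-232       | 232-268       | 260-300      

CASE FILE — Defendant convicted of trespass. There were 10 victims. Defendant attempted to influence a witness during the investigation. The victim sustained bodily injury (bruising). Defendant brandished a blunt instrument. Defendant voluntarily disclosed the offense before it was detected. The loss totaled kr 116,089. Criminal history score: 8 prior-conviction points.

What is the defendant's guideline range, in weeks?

Base offense level for trespass: 10.
§1 applies: 10 + 4 = 14.
§2 applies (level before this adjustment is 14 ≥ 6, so +4): 14 + 4 = 18.
§3 applies: 18 + 3 = 21.
§4 applies (level before this adjustment is 21 ≥ 7, so +4): 21 + 4 = 25.
§5 applies: 25 + 2 = 27.
§6 applies: 27 − 1 = 26.
Level 26 exceeds the maximum of 18; capped at 18.
Final offense level: 18.
Criminal history: 8 prior points → Category Moderate (4-13).
Level 18 falls in the 12-18 band.
Grid: Level 12-18 × Category Moderate = 232-268 weeks.

232-268 weeks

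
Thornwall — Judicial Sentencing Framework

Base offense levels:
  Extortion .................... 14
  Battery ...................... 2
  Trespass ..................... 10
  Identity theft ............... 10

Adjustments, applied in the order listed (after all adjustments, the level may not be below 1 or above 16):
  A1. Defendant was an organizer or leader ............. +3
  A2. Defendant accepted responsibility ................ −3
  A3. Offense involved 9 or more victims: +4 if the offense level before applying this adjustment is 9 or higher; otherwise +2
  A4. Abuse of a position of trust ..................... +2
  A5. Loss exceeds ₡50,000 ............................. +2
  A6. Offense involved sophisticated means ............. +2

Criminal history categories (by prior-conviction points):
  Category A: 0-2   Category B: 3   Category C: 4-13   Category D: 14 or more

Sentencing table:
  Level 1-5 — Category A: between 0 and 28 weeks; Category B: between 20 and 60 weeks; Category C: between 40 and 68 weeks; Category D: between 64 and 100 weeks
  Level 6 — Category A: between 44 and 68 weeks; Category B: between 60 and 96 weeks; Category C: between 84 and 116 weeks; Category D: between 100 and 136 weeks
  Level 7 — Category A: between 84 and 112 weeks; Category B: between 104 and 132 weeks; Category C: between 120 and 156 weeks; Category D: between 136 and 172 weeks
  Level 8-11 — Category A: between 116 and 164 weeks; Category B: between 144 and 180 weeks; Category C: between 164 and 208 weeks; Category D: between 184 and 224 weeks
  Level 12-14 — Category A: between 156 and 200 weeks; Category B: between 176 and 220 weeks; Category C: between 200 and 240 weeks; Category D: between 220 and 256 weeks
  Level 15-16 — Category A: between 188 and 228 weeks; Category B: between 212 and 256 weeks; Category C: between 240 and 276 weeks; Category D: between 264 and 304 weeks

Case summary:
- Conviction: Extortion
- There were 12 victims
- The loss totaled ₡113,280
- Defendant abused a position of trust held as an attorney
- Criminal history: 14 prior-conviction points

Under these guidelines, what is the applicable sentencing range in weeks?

Base offense level for extortion: 14.
A1 does not apply.
A2 does not apply.
A3 applies (level before this adjustment is 14 ≥ 9, so +4): 14 + 4 = 18.
A4 applies: 18 + 2 = 20.
A5 applies: 20 + 2 = 22.
A6 does not apply.
Level 22 exceeds the maximum of 16; capped at 16.
Final offense level: 16.
Criminal history: 14 prior points → Category D (14+).
Level 16 falls in the 15-16 band.
Grid: Level 15-16 × Category D = 264-304 weeks.

264-304 weeks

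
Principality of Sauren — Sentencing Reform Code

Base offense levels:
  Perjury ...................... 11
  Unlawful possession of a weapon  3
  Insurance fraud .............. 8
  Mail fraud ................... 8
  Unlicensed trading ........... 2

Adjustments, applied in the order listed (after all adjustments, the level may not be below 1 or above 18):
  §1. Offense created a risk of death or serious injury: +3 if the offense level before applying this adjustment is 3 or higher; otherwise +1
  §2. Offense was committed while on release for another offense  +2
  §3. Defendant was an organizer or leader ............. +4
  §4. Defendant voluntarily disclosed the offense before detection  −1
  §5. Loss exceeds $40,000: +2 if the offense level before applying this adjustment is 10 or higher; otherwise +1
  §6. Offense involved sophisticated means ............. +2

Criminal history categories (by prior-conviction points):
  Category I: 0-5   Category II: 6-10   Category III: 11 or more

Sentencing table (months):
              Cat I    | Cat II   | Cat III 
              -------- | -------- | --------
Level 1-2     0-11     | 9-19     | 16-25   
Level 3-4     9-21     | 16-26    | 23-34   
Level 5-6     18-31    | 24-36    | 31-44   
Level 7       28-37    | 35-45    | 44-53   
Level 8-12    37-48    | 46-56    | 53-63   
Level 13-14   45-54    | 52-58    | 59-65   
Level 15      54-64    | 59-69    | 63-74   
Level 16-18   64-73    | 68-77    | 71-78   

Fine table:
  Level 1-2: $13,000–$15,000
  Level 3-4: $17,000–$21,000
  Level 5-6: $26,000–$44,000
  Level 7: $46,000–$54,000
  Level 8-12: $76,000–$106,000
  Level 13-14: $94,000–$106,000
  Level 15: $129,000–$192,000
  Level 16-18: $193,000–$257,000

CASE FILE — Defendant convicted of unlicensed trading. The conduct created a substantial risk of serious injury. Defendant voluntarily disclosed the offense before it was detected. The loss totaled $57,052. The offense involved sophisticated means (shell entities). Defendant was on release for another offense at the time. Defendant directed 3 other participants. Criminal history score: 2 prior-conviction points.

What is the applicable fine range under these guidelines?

Base offense level for unlicensed trading: 2.
§1 applies (level before this adjustment is 2 < 3, so +1): 2 + 1 = 3.
§2 applies: 3 + 2 = 5.
§3 applies: 5 + 4 = 9.
§4 applies: 9 − 1 = 8.
§5 applies (level before this adjustment is 8 < 10, so +1): 8 + 1 = 9.
§6 applies: 9 + 2 = 11.
Final offense level: 11.
Level 11 falls in the 8-12 band.
Fine table: Level 8-12 → $76,000–$106,000.

$76,000–$106,000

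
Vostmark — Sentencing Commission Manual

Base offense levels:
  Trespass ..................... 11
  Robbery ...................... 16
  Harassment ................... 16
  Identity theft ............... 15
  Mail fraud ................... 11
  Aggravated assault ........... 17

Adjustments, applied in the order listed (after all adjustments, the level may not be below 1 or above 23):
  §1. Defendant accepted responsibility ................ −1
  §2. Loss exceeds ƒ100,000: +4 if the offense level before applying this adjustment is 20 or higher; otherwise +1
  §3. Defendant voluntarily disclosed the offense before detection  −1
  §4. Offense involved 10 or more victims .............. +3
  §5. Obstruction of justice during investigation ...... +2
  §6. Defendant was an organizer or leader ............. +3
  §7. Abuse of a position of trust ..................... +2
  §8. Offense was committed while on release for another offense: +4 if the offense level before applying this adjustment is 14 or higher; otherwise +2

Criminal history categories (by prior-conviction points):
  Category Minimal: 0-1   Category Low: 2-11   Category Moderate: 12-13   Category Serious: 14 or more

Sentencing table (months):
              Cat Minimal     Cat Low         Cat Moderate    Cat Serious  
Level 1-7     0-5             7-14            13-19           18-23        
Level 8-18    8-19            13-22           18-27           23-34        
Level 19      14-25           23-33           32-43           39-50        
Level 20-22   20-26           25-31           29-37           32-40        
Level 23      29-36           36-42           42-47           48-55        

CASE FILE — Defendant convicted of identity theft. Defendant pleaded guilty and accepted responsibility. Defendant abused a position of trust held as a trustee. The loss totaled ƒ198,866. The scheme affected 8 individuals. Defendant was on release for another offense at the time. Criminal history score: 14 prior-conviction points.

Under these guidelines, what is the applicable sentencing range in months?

32-40 months

Base offense level for identity theft: 15.
§1 applies: 15 − 1 = 14.
§2 applies (level before this adjustment is 14 < 20, so +1): 14 + 1 = 15.
§4 does not apply.
§5 does not apply.
§6 does not apply.
§7 applies: 15 + 2 = 17.
§8 applies (level before this adjustment is 17 ≥ 14, so +4): 17 + 4 = 21.
Final offense level: 21.
Criminal history: 14 prior points → Category Serious (14+).
Level 21 falls in the 20-22 band.
Grid: Level 20-22 × Category Serious = 32-40 months.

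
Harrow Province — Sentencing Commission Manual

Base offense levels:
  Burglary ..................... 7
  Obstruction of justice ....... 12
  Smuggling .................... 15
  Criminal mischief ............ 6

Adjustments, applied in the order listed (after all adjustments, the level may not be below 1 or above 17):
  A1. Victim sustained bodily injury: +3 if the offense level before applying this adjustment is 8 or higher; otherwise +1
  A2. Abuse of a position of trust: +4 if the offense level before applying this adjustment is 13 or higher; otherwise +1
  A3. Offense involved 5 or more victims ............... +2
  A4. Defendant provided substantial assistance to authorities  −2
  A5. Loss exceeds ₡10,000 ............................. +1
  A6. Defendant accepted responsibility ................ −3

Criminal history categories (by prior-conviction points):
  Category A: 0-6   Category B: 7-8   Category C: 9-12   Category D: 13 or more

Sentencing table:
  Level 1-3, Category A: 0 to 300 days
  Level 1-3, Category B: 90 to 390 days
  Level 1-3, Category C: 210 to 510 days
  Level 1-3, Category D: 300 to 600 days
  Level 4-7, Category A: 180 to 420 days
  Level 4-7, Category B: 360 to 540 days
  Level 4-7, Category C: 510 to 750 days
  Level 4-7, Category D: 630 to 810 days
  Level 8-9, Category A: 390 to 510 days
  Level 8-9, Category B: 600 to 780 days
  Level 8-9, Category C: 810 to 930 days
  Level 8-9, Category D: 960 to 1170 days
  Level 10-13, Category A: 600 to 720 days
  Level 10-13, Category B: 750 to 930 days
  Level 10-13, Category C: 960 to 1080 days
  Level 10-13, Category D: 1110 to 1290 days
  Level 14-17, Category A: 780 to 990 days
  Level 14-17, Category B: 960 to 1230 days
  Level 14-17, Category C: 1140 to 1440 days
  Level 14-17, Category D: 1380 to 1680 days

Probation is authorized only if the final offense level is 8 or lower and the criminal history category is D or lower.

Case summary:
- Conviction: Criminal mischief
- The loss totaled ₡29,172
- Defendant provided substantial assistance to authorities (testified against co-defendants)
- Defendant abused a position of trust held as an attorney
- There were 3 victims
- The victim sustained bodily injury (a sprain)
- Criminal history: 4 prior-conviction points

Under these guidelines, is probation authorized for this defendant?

Base offense level for criminal mischief: 6.
A1 applies (level before this adjustment is 6 < 8, so +1): 6 + 1 = 7.
A2 applies (level before this adjustment is 7 < 13, so +1): 7 + 1 = 8.
A4 applies: 8 − 2 = 6.
A5 applies: 6 + 1 = 7.
A6 does not apply.
Final offense level: 7.
Criminal history: 4 prior points → Category A (0-6).
Level 7 falls in the 4-7 band.
Grid: Level 4-7 × Category A = 180-420 days.
Probation check: level 7 ≤ 8 and category A ≤ D → eligible.

Yes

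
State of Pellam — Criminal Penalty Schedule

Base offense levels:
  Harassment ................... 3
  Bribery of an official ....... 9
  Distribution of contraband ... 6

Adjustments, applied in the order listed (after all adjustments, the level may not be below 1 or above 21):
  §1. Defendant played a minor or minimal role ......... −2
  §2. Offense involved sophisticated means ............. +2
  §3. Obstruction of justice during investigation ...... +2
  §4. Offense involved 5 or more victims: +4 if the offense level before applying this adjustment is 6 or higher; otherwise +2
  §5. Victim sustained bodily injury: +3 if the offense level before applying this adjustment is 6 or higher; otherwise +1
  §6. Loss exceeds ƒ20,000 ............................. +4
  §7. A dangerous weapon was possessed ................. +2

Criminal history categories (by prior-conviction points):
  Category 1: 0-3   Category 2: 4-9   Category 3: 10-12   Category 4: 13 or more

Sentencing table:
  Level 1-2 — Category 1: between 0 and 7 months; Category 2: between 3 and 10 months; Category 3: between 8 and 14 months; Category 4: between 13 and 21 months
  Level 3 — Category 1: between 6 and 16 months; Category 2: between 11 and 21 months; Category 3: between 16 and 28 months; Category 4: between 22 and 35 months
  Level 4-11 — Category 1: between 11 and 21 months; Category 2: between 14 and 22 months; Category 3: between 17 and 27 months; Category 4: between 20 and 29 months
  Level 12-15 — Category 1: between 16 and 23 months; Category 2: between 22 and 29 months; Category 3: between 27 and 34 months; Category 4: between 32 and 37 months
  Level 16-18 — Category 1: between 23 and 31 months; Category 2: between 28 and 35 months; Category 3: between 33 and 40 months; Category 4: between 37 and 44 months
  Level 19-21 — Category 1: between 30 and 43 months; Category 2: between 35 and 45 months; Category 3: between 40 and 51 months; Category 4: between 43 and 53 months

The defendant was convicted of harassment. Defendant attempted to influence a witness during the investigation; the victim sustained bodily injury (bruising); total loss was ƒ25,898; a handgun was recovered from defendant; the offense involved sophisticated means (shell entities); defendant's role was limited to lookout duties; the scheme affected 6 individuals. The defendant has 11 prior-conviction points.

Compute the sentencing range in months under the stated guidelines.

33-40 months

Base offense level for harassment: 3.
§1 applies: 3 − 2 = 1.
§2 applies: 1 + 2 = 3.
§3 applies: 3 + 2 = 5.
§4 applies (level before this adjustment is 5 < 6, so +2): 5 + 2 = 7.
§5 applies (level before this adjustment is 7 ≥ 6, so +3): 7 + 3 = 10.
§6 applies: 10 + 4 = 14.
§7 applies: 14 + 2 = 16.
Final offense level: 16.
Criminal history: 11 prior points → Category 3 (10-12).
Level 16 falls in the 16-18 band.
Grid: Level 16-18 × Category 3 = 33-40 months.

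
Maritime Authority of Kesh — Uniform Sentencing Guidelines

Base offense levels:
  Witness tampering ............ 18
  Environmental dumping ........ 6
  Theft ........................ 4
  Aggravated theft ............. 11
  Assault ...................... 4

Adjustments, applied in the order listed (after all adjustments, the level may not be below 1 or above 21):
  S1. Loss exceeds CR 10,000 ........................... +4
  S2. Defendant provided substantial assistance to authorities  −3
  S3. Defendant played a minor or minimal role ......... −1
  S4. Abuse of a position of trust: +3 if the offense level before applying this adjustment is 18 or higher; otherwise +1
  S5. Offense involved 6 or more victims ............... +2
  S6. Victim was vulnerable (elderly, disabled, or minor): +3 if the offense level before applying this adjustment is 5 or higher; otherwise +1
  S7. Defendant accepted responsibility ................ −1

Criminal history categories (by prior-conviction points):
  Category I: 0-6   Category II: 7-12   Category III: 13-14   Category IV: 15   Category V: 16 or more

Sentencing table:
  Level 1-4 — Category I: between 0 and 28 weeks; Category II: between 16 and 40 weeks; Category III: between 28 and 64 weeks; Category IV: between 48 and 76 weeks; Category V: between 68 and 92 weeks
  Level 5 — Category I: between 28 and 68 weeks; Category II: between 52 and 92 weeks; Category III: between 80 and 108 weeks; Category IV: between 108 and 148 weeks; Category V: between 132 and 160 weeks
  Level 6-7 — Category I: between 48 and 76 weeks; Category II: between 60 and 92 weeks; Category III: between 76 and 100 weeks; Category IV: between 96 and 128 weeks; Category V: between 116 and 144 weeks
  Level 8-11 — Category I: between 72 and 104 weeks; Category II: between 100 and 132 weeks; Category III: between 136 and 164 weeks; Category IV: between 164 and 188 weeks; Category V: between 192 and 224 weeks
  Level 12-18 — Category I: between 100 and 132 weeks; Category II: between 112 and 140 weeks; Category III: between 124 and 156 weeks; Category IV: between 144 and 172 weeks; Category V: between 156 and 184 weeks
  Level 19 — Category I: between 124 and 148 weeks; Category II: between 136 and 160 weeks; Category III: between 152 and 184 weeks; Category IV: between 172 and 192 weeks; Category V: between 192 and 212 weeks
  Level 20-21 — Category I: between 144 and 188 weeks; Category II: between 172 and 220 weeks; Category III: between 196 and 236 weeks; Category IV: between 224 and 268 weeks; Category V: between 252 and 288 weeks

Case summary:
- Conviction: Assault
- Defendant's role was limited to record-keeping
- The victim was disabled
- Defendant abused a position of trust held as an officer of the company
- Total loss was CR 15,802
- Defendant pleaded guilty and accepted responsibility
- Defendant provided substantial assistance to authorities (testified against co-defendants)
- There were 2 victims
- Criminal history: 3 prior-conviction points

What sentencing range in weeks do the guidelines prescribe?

Base offense level for assault: 4.
S1 applies: 4 + 4 = 8.
S2 applies: 8 − 3 = 5.
S3 applies: 5 − 1 = 4.
S4 applies (level before this adjustment is 4 < 18, so +1): 4 + 1 = 5.
S5 does not apply.
S6 applies (level before this adjustment is 5 ≥ 5, so +3): 5 + 3 = 8.
S7 applies: 8 − 1 = 7.
Final offense level: 7.
Criminal history: 3 prior points → Category I (0-6).
Level 7 falls in the 6-7 band.
Grid: Level 6-7 × Category I = 48-76 weeks.

48-76 weeks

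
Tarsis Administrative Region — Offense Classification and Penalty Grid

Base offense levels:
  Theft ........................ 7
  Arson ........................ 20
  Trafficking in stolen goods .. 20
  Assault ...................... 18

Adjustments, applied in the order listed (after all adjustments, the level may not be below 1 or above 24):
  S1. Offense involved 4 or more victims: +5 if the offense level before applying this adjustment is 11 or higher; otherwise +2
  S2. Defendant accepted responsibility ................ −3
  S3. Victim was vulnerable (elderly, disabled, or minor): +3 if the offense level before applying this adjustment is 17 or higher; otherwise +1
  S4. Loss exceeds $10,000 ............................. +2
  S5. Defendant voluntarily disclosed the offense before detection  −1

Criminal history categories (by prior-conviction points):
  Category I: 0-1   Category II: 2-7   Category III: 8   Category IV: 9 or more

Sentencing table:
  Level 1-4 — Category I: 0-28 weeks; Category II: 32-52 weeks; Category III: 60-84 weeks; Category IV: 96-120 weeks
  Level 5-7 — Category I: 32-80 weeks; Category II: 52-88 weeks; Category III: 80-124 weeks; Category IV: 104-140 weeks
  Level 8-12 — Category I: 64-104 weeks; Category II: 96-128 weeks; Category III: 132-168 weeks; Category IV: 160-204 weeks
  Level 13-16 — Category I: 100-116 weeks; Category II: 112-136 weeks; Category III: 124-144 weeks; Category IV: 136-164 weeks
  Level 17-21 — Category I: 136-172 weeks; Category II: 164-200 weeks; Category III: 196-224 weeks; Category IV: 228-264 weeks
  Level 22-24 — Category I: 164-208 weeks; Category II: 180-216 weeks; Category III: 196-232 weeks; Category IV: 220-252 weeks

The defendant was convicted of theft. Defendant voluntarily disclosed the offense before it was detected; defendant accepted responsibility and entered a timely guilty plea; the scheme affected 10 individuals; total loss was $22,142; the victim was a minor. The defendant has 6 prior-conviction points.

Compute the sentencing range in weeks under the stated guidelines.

Base offense level for theft: 7.
S1 applies (level before this adjustment is 7 < 11, so +2): 7 + 2 = 9.
S2 applies: 9 − 3 = 6.
S3 applies (level before this adjustment is 6 < 17, so +1): 6 + 1 = 7.
S4 applies: 7 + 2 = 9.
S5 applies: 9 − 1 = 8.
Final offense level: 8.
Criminal history: 6 prior points → Category II (2-7).
Level 8 falls in the 8-12 band.
Grid: Level 8-12 × Category II = 96-128 weeks.

96-128 weeks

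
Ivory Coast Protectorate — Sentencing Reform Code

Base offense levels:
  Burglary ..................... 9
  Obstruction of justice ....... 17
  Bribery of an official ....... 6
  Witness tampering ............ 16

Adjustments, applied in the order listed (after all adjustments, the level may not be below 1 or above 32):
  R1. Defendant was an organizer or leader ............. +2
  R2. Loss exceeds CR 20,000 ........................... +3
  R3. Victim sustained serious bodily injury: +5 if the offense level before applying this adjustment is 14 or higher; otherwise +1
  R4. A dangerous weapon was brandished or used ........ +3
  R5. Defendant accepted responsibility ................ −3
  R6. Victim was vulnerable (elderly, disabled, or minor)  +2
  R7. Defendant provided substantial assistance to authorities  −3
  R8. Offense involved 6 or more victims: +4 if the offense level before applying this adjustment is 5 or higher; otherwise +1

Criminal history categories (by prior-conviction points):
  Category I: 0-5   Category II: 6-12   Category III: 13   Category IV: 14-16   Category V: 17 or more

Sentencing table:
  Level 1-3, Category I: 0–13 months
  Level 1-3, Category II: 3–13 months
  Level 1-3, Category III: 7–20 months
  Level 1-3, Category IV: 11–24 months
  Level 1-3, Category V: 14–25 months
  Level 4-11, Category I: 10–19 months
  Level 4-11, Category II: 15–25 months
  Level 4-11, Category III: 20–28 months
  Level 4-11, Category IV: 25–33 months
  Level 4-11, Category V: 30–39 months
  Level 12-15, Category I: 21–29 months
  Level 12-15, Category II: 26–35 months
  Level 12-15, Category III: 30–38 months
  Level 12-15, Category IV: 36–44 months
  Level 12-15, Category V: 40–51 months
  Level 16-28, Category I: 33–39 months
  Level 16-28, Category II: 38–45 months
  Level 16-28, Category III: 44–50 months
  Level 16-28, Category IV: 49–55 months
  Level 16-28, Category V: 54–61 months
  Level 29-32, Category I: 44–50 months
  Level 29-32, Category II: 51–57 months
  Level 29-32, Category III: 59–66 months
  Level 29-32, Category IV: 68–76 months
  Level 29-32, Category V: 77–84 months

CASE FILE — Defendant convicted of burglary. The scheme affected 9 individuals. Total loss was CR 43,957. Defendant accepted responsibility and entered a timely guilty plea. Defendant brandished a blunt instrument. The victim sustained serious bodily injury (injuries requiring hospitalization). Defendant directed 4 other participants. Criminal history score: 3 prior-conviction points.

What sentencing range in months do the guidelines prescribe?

33-39 months

Base offense level for burglary: 9.
R1 applies: 9 + 2 = 11.
R2 applies: 11 + 3 = 14.
R3 applies (level before this adjustment is 14 ≥ 14, so +5): 14 + 5 = 19.
R4 applies: 19 + 3 = 22.
R5 applies: 22 − 3 = 19.
R8 applies (level before this adjustment is 19 ≥ 5, so +4): 19 + 4 = 23.
Final offense level: 23.
Criminal history: 3 prior points → Category I (0-5).
Level 23 falls in the 16-28 band.
Grid: Level 16-28 × Category I = 33-39 months.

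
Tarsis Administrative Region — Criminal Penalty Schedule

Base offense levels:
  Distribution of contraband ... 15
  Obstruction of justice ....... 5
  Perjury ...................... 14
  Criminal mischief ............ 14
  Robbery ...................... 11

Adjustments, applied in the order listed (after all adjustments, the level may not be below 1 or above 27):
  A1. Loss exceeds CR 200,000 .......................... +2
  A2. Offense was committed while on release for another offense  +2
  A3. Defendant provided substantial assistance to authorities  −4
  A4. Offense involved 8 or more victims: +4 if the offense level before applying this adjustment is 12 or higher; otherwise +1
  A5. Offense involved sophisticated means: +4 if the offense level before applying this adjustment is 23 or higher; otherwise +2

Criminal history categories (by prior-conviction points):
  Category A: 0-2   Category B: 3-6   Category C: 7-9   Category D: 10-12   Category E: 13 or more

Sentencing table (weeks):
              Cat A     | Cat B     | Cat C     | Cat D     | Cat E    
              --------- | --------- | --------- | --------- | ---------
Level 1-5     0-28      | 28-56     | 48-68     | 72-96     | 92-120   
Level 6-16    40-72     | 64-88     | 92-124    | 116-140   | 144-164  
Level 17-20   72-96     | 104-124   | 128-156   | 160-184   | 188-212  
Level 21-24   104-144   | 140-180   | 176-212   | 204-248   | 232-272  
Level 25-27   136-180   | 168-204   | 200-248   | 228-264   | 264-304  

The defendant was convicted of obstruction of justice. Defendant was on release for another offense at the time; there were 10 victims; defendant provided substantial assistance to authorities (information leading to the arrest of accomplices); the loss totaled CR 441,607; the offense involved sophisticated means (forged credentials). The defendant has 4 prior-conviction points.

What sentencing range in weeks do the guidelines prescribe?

Base offense level for obstruction of justice: 5.
A1 applies: 5 + 2 = 7.
A2 applies: 7 + 2 = 9.
A3 applies: 9 − 4 = 5.
A4 applies (level before this adjustment is 5 < 12, so +1): 5 + 1 = 6.
A5 applies (level before this adjustment is 6 < 23, so +2): 6 + 2 = 8.
Final offense level: 8.
Criminal history: 4 prior points → Category B (3-6).
Level 8 falls in the 6-16 band.
Grid: Level 6-16 × Category B = 64-88 weeks.

64-88 weeks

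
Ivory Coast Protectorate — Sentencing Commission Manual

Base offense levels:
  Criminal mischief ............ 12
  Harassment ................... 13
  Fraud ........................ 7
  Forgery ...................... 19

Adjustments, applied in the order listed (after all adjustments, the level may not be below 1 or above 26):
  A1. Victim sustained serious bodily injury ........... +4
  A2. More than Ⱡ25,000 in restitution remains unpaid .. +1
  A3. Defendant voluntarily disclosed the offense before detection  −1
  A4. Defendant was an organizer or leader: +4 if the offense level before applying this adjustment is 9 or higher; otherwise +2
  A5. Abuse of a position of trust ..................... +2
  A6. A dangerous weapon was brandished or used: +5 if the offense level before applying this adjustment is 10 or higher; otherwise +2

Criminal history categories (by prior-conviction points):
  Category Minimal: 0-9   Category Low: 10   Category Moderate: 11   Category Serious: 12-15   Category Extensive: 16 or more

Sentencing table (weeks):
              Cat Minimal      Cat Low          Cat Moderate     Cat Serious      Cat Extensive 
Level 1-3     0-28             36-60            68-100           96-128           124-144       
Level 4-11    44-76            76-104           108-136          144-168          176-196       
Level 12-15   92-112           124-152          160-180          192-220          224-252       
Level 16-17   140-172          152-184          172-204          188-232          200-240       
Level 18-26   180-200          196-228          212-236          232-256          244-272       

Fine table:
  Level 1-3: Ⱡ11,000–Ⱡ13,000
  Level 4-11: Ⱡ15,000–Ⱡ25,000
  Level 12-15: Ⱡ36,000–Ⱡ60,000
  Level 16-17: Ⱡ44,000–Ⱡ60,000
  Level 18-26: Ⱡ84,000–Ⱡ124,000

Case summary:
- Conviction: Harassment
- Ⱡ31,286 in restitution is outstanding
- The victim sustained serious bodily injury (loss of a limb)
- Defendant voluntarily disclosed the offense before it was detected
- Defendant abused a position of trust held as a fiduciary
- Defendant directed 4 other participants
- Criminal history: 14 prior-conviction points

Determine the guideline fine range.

Ⱡ84,000–Ⱡ124,000

Base offense level for harassment: 13.
A1 applies: 13 + 4 = 17.
A2 applies: 17 + 1 = 18.
A3 applies: 18 − 1 = 17.
A4 applies (level before this adjustment is 17 ≥ 9, so +4): 17 + 4 = 21.
A5 applies: 21 + 2 = 23.
Final offense level: 23.
Level 23 falls in the 18-26 band.
Fine table: Level 18-26 → Ⱡ84,000–Ⱡ124,000.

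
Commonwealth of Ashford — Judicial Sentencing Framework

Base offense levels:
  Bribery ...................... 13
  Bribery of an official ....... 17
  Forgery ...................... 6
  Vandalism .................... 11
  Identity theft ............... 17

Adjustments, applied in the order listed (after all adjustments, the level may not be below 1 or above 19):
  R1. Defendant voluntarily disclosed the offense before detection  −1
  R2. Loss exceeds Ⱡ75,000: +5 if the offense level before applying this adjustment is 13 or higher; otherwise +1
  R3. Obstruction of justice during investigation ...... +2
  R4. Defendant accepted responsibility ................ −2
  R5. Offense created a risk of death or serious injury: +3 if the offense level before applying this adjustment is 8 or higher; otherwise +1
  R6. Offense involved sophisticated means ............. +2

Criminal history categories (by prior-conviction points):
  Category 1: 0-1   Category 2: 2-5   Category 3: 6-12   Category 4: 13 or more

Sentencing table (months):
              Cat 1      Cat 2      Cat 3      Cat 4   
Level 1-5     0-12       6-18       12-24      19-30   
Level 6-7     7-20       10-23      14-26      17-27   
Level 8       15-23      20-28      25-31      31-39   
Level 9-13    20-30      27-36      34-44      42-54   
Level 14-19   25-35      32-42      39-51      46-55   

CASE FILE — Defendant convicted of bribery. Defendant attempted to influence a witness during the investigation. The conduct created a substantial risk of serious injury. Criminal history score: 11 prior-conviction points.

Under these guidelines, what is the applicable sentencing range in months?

39-51 months

Base offense level for bribery: 13.
R3 applies: 13 + 2 = 15.
R5 applies (level before this adjustment is 15 ≥ 8, so +3): 15 + 3 = 18.
R6 does not apply.
Final offense level: 18.
Criminal history: 11 prior points → Category 3 (6-12).
Level 18 falls in the 14-19 band.
Grid: Level 14-19 × Category 3 = 39-51 months.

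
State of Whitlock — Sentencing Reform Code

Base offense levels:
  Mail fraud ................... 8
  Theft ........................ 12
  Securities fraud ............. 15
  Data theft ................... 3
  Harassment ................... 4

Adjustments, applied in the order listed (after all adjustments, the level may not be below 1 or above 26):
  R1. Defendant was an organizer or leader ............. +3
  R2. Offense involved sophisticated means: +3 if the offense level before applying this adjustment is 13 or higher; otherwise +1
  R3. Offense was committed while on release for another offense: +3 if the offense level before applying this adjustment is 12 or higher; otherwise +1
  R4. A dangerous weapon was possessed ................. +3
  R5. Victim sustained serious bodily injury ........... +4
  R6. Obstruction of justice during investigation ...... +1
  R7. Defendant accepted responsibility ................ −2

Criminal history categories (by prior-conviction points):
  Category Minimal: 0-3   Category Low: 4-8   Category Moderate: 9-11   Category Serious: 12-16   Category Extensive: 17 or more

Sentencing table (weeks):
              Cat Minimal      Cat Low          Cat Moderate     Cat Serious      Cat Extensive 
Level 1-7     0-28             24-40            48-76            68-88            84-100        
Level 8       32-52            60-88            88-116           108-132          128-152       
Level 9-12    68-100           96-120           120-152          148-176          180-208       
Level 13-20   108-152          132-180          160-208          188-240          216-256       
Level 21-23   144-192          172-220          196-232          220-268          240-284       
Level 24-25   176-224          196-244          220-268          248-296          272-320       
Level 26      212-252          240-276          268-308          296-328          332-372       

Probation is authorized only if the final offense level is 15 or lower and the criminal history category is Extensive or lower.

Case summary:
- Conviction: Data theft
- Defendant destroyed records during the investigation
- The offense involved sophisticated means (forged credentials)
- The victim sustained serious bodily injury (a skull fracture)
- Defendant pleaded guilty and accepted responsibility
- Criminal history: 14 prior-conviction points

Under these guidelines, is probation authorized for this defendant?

Base offense level for data theft: 3.
R2 applies (level before this adjustment is 3 < 13, so +1): 3 + 1 = 4.
R3 does not apply.
R4 does not apply.
R5 applies: 4 + 4 = 8.
R6 applies: 8 + 1 = 9.
R7 applies: 9 − 2 = 7.
Final offense level: 7.
Criminal history: 14 prior points → Category Serious (12-16).
Level 7 falls in the 1-7 band.
Grid: Level 1-7 × Category Serious = 68-88 weeks.
Probation check: level 7 ≤ 15 and category Serious ≤ Extensive → eligible.

Yes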